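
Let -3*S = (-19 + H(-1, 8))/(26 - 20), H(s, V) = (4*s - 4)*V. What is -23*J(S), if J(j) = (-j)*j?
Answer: 158447/324 ≈ 489.03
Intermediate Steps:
H(s, V) = V*(-4 + 4*s) (H(s, V) = (-4 + 4*s)*V = V*(-4 + 4*s))
S = 83/18 (S = -(-19 + 4*8*(-1 - 1))/(3*(26 - 20)) = -(-19 + 4*8*(-2))/(3*6) = -(-19 - 64)/(3*6) = -(-83)/(3*6) = -⅓*(-83/6) = 83/18 ≈ 4.6111)
J(j) = -j²
-23*J(S) = -(-23)*(83/18)² = -(-23)*6889/324 = -23*(-6889/324) = 158447/324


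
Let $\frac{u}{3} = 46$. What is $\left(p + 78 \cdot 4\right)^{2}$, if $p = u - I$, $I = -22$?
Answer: $222784$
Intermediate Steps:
$u = 138$ ($u = 3 \cdot 46 = 138$)
$p = 160$ ($p = 138 - -22 = 138 + 22 = 160$)
$\left(p + 78 \cdot 4\right)^{2} = \left(160 + 78 \cdot 4\right)^{2} = \left(160 + 312\right)^{2} = 472^{2} = 222784$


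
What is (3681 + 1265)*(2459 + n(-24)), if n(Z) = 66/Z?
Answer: 24297225/2 ≈ 1.2149e+7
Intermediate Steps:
(3681 + 1265)*(2459 + n(-24)) = (3681 + 1265)*(2459 + 66/(-24)) = 4946*(2459 + 66*(-1/24)) = 4946*(2459 - 11/4) = 4946*(9825/4) = 24297225/2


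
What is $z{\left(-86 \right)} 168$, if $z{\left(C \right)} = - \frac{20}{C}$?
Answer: $\frac{1680}{43} \approx 39.07$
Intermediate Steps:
$z{\left(-86 \right)} 168 = - \frac{20}{-86} \cdot 168 = \left(-20\right) \left(- \frac{1}{86}\right) 168 = \frac{10}{43} \cdot 168 = \frac{1680}{43}$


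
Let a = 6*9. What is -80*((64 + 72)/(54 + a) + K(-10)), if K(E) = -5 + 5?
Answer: -2720/27 ≈ -100.74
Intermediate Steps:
a = 54
K(E) = 0
-80*((64 + 72)/(54 + a) + K(-10)) = -80*((64 + 72)/(54 + 54) + 0) = -80*(136/108 + 0) = -80*(136*(1/108) + 0) = -80*(34/27 + 0) = -80*34/27 = -2720/27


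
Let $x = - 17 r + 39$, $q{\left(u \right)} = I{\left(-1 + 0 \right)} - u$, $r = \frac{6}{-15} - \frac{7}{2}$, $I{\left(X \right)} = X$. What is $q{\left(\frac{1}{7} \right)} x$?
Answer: $- \frac{4212}{35} \approx -120.34$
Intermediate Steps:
$r = - \frac{39}{10}$ ($r = 6 \left(- \frac{1}{15}\right) - \frac{7}{2} = - \frac{2}{5} - \frac{7}{2} = - \frac{39}{10} \approx -3.9$)
$q{\left(u \right)} = -1 - u$ ($q{\left(u \right)} = \left(-1 + 0\right) - u = -1 - u$)
$x = \frac{1053}{10}$ ($x = \left(-17\right) \left(- \frac{39}{10}\right) + 39 = \frac{663}{10} + 39 = \frac{1053}{10} \approx 105.3$)
$q{\left(\frac{1}{7} \right)} x = \left(-1 - \frac{1}{7}\right) \frac{1053}{10} = \left(- \frac{8}{7}\right) \frac{1053}{10} = - \frac{4212}{35}$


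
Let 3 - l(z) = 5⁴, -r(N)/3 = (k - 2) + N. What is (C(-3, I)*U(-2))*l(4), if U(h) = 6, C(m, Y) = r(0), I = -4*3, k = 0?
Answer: -22392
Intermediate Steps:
I = -12
r(N) = 6 - 3*N (r(N) = -3*((0 - 2) + N) = -3*(-2 + N) = 6 - 3*N)
C(m, Y) = 6 (C(m, Y) = 6 - 3*0 = 6 + 0 = 6)
l(z) = -622 (l(z) = 3 - 1*5⁴ = 3 - 1*625 = 3 - 625 = -622)
(C(-3, I)*U(-2))*l(4) = (6*6)*(-622) = 36*(-622) = -22392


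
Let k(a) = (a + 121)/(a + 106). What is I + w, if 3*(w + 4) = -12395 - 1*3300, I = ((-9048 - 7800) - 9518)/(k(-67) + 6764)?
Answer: -691229462/131925 ≈ -5239.6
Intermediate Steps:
k(a) = (121 + a)/(106 + a)
I = -171379/43975 (I = ((-9048 - 7800) - 9518)/((121 - 67)/(106 - 67) + 6764) = (-16848 - 9518)/(54/39 + 6764) = -26366/((1/39)*54 + 6764) = -26366/(18/13 + 6764) = -26366/87950/13 = -26366*13/87950 = -171379/43975 ≈ -3.8972)
w = -15707/3 (w = -4 + (-12395 - 1*3300)/3 = -4 + (-12395 - 3300)/3 = -4 + (⅓)*(-15695) = -4 - 15695/3 = -15707/3 ≈ -5235.7)
I + w = -171379/43975 - 15707/3 = -691229462/131925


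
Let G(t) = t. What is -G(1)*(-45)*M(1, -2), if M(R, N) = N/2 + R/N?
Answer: -135/2 ≈ -67.500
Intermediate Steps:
M(R, N) = N/2 + R/N (M(R, N) = N*(1/2) + R/N = N/2 + R/N)
-G(1)*(-45)*M(1, -2) = -1*(-45)*((1/2)*(-2) + 1/(-2)) = -(-45)*(-1 + 1*(-1/2)) = -(-45)*(-1 - 1/2) = -(-45)*(-3)/2 = -1*135/2 = -135/2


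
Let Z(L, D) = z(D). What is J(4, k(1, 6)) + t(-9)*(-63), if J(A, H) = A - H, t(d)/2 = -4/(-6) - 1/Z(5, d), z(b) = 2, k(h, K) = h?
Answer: -18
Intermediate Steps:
Z(L, D) = 2
t(d) = ⅓ (t(d) = 2*(-4/(-6) - 1/2) = 2*(-4*(-⅙) - 1*½) = 2*(⅔ - ½) = 2*(⅙) = ⅓)
J(4, k(1, 6)) + t(-9)*(-63) = (4 - 1*1) + (⅓)*(-63) = (4 - 1) - 21 = 3 - 21 = -18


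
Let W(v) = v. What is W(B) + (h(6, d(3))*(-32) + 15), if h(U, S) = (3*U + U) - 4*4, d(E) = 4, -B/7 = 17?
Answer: -360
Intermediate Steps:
B = -119 (B = -7*17 = -119)
h(U, S) = -16 + 4*U (h(U, S) = 4*U - 16 = -16 + 4*U)
W(B) + (h(6, d(3))*(-32) + 15) = -119 + ((-16 + 4*6)*(-32) + 15) = -119 + ((-16 + 24)*(-32) + 15) = -119 + (8*(-32) + 15) = -119 + (-256 + 15) = -119 - 241 = -360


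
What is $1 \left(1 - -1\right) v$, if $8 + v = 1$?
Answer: $-14$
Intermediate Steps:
$v = -7$ ($v = -8 + 1 = -7$)
$1 \left(1 - -1\right) v = 1 \left(1 - -1\right) \left(-7\right) = 1 \left(1 + 1\right) \left(-7\right) = 1 \cdot 2 \left(-7\right) = 2 \left(-7\right) = -14$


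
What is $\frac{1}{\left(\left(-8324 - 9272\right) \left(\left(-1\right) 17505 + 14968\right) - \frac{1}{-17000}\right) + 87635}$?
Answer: $\frac{17000}{760387679001} \approx 2.2357 \cdot 10^{-8}$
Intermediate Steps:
$\frac{1}{\left(\left(-8324 - 9272\right) \left(\left(-1\right) 17505 + 14968\right) - \frac{1}{-17000}\right) + 87635} = \frac{1}{\left(- 17596 \left(-17505 + 14968\right) - - \frac{1}{17000}\right) + 87635} = \frac{1}{\left(\left(-17596\right) \left(-2537\right) + \frac{1}{17000}\right) + 87635} = \frac{1}{\left(44641052 + \frac{1}{17000}\right) + 87635} = \frac{1}{\frac{758897884001}{17000} + 87635} = \frac{1}{\frac{760387679001}{17000}} = \frac{17000}{760387679001}$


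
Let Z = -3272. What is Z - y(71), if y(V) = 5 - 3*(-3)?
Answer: -3286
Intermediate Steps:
y(V) = 14 (y(V) = 5 + 9 = 14)
Z - y(71) = -3272 - 1*14 = -3272 - 14 = -3286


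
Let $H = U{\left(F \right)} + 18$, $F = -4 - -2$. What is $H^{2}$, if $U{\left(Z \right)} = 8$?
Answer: $676$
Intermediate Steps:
$F = -2$ ($F = -4 + 2 = -2$)
$H = 26$ ($H = 8 + 18 = 26$)
$H^{2} = 26^{2} = 676$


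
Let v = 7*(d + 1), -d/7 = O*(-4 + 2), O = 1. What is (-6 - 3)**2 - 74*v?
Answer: -7689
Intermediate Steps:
d = 14 (d = -7*(-4 + 2) = -7*(-2) = 14)
v = 105 (v = 7*(14 + 1) = 7*15 = 105)
(-6 - 3)**2 - 74*v = (-6 - 3)**2 - 74*105 = (-9)**2 - 7770 = 81 - 7770 = -7689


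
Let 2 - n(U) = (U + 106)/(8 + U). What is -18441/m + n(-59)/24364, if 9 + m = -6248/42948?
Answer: 246028950318643/122013571980 ≈ 2016.4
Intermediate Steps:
n(U) = 2 - (106 + U)/(8 + U) (n(U) = 2 - (U + 106)/(8 + U) = 2 - (106 + U)/(8 + U))
m = -98195/10737 (m = -9 - 6248/42948 = -9 - 6248*1/42948 = -9 - 1562/10737 = -98195/10737 ≈ -9.1455)
-18441/m + n(-59)/24364 = -18441/(-98195/10737) + ((-90 - 59)/(8 - 59))/24364 = -18441*(-10737/98195) + (-149/(-51))*(1/24364) = 198001017/98195 - 1/51*(-149)*(1/24364) = 198001017/98195 + (149/51)*(1/24364) = 198001017/98195 + 149/1242564 = 246028950318643/122013571980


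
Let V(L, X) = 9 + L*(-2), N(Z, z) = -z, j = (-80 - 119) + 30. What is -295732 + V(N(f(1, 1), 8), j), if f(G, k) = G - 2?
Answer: -295707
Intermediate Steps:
j = -169 (j = -199 + 30 = -169)
f(G, k) = -2 + G
V(L, X) = 9 - 2*L
-295732 + V(N(f(1, 1), 8), j) = -295732 + (9 - (-2)*8) = -295732 + (9 - 2*(-8)) = -295732 + (9 + 16) = -295732 + 25 = -295707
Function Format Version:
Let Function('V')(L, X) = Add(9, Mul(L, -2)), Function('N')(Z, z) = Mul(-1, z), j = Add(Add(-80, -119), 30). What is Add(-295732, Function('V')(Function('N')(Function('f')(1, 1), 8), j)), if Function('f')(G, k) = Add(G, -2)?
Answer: -295707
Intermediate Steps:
j = -169 (j = Add(-199, 30) = -169)
Function('f')(G, k) = Add(-2, G)
Function('V')(L, X) = Add(9, Mul(-2, L))
Add(-295732, Function('V')(Function('N')(Function('f')(1, 1), 8), j)) = Add(-295732, Add(9, Mul(-2, Mul(-1, 8)))) = Add(-295732, Add(9, Mul(-2, -8))) = Add(-295732, Add(9, 16)) = Add(-295732, 25) = -295707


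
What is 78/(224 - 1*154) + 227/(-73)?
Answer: -5098/2555 ≈ -1.9953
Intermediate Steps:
78/(224 - 1*154) + 227/(-73) = 78/(224 - 154) + 227*(-1/73) = 78/70 - 227/73 = 78*(1/70) - 227/73 = 39/35 - 227/73 = -5098/2555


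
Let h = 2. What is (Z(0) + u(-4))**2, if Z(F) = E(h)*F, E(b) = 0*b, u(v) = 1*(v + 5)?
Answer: 1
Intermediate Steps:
u(v) = 5 + v (u(v) = 1*(5 + v) = 5 + v)
E(b) = 0
Z(F) = 0 (Z(F) = 0*F = 0)
(Z(0) + u(-4))**2 = (0 + (5 - 4))**2 = (0 + 1)**2 = 1**2 = 1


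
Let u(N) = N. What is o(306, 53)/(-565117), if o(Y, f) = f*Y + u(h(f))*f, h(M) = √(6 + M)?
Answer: -16218/565117 - 53*√59/565117 ≈ -0.029419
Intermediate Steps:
o(Y, f) = Y*f + f*√(6 + f) (o(Y, f) = f*Y + √(6 + f)*f = Y*f + f*√(6 + f))
o(306, 53)/(-565117) = (53*(306 + √(6 + 53)))/(-565117) = (53*(306 + √59))*(-1/565117) = (16218 + 53*√59)*(-1/565117) = -16218/565117 - 53*√59/565117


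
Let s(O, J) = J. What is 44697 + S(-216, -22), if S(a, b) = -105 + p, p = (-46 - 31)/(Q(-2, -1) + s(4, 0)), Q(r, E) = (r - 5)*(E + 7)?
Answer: 267563/6 ≈ 44594.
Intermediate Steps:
Q(r, E) = (-5 + r)*(7 + E)
p = 11/6 (p = (-46 - 31)/((-35 - 5*(-1) + 7*(-2) - 1*(-2)) + 0) = -77/((-35 + 5 - 14 + 2) + 0) = -77/(-42 + 0) = -77/(-42) = -77*(-1/42) = 11/6 ≈ 1.8333)
S(a, b) = -619/6 (S(a, b) = -105 + 11/6 = -619/6)
44697 + S(-216, -22) = 44697 - 619/6 = 267563/6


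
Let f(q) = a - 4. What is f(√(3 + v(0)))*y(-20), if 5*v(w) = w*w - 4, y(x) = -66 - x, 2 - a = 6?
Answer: 368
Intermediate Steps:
a = -4 (a = 2 - 1*6 = 2 - 6 = -4)
v(w) = -⅘ + w²/5 (v(w) = (w*w - 4)/5 = (w² - 4)/5 = (-4 + w²)/5 = -⅘ + w²/5)
f(q) = -8 (f(q) = -4 - 4 = -8)
f(√(3 + v(0)))*y(-20) = -8*(-66 - 1*(-20)) = -8*(-66 + 20) = -8*(-46) = 368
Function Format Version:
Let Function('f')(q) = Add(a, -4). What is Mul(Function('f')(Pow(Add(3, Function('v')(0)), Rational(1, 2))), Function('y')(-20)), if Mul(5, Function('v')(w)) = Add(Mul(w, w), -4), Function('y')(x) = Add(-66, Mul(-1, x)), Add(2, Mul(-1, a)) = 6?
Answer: 368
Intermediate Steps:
a = -4 (a = Add(2, Mul(-1, 6)) = Add(2, -6) = -4)
Function('v')(w) = Add(Rational(-4, 5), Mul(Rational(1, 5), Pow(w, 2))) (Function('v')(w) = Mul(Rational(1, 5), Add(Mul(w, w), -4)) = Mul(Rational(1, 5), Add(Pow(w, 2), -4)) = Mul(Rational(1, 5), Add(-4, Pow(w, 2))) = Add(Rational(-4, 5), Mul(Rational(1, 5), Pow(w, 2))))
Function('f')(q) = -8 (Function('f')(q) = Add(-4, -4) = -8)
Mul(Function('f')(Pow(Add(3, Function('v')(0)), Rational(1, 2))), Function('y')(-20)) = Mul(-8, Add(-66, Mul(-1, -20))) = Mul(-8, Add(-66, 20)) = Mul(-8, -46) = 368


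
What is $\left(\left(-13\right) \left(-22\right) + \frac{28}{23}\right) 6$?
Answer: $\frac{39636}{23} \approx 1723.3$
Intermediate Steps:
$\left(\left(-13\right) \left(-22\right) + \frac{28}{23}\right) 6 = \left(286 + 28 \cdot \frac{1}{23}\right) 6 = \left(286 + \frac{28}{23}\right) 6 = \frac{6606}{23} \cdot 6 = \frac{39636}{23}$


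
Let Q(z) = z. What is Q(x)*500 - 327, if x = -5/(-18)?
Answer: -1693/9 ≈ -188.11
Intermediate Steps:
x = 5/18 (x = -5*(-1/18) = 5/18 ≈ 0.27778)
Q(x)*500 - 327 = (5/18)*500 - 327 = 1250/9 - 327 = -1693/9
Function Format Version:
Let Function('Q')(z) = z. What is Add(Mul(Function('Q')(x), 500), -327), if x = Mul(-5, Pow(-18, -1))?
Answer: Rational(-1693, 9) ≈ -188.11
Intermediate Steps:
x = Rational(5, 18) (x = Mul(-5, Rational(-1, 18)) = Rational(5, 18) ≈ 0.27778)
Add(Mul(Function('Q')(x), 500), -327) = Add(Mul(Rational(5, 18), 500), -327) = Add(Rational(1250, 9), -327) = Rational(-1693, 9)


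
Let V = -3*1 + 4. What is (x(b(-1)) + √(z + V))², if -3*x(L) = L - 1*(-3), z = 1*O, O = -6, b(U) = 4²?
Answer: 316/9 - 38*I*√5/3 ≈ 35.111 - 28.324*I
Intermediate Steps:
b(U) = 16
z = -6 (z = 1*(-6) = -6)
x(L) = -1 - L/3 (x(L) = -(L - 1*(-3))/3 = -(L + 3)/3 = -(3 + L)/3 = -1 - L/3)
V = 1 (V = -3 + 4 = 1)
(x(b(-1)) + √(z + V))² = ((-1 - ⅓*16) + √(-6 + 1))² = ((-1 - 16/3) + √(-5))² = (-19/3 + I*√5)²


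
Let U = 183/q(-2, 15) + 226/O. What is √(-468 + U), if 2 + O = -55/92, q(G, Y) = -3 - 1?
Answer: I*√137260807/478 ≈ 24.51*I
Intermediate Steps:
q(G, Y) = -4
O = -239/92 (O = -2 - 55/92 = -239/92 ≈ -2.5978)
U = -126905/956 (U = 183/(-4) + 226/(-239/92) = 183*(-¼) + 226*(-92/239) = -183/4 - 20792/239 = -126905/956 ≈ -132.75)
√(-468 + U) = √(-468 - 126905/956) = √(-574313/956) = I*√137260807/478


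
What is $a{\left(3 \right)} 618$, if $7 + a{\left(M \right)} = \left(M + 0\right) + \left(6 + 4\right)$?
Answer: $3708$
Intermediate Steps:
$a{\left(M \right)} = 3 + M$ ($a{\left(M \right)} = -7 + \left(\left(M + 0\right) + \left(6 + 4\right)\right) = -7 + \left(M + 10\right) = -7 + \left(10 + M\right) = 3 + M$)
$a{\left(3 \right)} 618 = \left(3 + 3\right) 618 = 6 \cdot 618 = 3708$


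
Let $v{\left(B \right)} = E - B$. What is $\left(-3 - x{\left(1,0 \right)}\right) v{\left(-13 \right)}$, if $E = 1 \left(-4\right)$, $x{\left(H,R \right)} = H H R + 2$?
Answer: $-45$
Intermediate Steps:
$x{\left(H,R \right)} = 2 + R H^{2}$ ($x{\left(H,R \right)} = H^{2} R + 2 = R H^{2} + 2 = 2 + R H^{2}$)
$E = -4$
$v{\left(B \right)} = -4 - B$
$\left(-3 - x{\left(1,0 \right)}\right) v{\left(-13 \right)} = \left(-3 - \left(2 + 0 \cdot 1^{2}\right)\right) \left(-4 - -13\right) = \left(-3 - \left(2 + 0 \cdot 1\right)\right) \left(-4 + 13\right) = \left(-3 - \left(2 + 0\right)\right) 9 = \left(-3 - 2\right) 9 = \left(-5\right) 9 = -45$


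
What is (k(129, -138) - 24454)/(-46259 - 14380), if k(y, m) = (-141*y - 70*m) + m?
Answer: 33121/60639 ≈ 0.54620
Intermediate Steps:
k(y, m) = -141*y - 69*m
(k(129, -138) - 24454)/(-46259 - 14380) = ((-141*129 - 69*(-138)) - 24454)/(-46259 - 14380) = ((-18189 + 9522) - 24454)/(-60639) = (-8667 - 24454)*(-1/60639) = -33121*(-1/60639) = 33121/60639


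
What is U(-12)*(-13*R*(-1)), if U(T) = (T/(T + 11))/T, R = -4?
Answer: 52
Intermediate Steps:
U(T) = 1/(11 + T) (U(T) = (T/(11 + T))/T = 1/(11 + T))
U(-12)*(-13*R*(-1)) = (-13*(-4)*(-1))/(11 - 12) = (52*(-1))/(-1) = -1*(-52) = 52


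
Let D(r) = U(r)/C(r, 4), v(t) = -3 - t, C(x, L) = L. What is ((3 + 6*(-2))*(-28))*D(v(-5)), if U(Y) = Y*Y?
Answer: 252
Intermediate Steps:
U(Y) = Y**2
D(r) = r**2/4
((3 + 6*(-2))*(-28))*D(v(-5)) = ((3 + 6*(-2))*(-28))*((-3 - 1*(-5))**2/4) = ((3 - 12)*(-28))*((-3 + 5)**2/4) = (-9*(-28))*((1/4)*2**2) = 252*((1/4)*4) = 252*1 = 252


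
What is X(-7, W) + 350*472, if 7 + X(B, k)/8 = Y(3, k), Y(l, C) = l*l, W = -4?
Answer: 165216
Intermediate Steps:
Y(l, C) = l**2
X(B, k) = 16 (X(B, k) = -56 + 8*3**2 = -56 + 8*9 = -56 + 72 = 16)
X(-7, W) + 350*472 = 16 + 350*472 = 16 + 165200 = 165216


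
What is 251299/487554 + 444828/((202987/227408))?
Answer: 49319768351704609/98967123798 ≈ 4.9835e+5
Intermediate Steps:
251299/487554 + 444828/((202987/227408)) = 251299*(1/487554) + 444828/((202987*(1/227408))) = 251299/487554 + 444828/(202987/227408) = 251299/487554 + 444828*(227408/202987) = 251299/487554 + 101157445824/202987 = 49319768351704609/98967123798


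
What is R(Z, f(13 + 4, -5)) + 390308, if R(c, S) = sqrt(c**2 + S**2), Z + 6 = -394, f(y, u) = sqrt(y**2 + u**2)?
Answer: 390308 + sqrt(160314) ≈ 3.9071e+5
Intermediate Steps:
f(y, u) = sqrt(u**2 + y**2)
Z = -400 (Z = -6 - 394 = -400)
R(c, S) = sqrt(S**2 + c**2)
R(Z, f(13 + 4, -5)) + 390308 = sqrt((sqrt((-5)**2 + (13 + 4)**2))**2 + (-400)**2) + 390308 = sqrt((sqrt(25 + 17**2))**2 + 160000) + 390308 = sqrt((sqrt(25 + 289))**2 + 160000) + 390308 = sqrt((sqrt(314))**2 + 160000) + 390308 = sqrt(314 + 160000) + 390308 = sqrt(160314) + 390308 = 390308 + sqrt(160314)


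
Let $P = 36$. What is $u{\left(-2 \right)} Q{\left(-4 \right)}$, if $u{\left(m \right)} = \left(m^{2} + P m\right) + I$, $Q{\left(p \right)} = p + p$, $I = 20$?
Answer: $384$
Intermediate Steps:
$Q{\left(p \right)} = 2 p$
$u{\left(m \right)} = 20 + m^{2} + 36 m$ ($u{\left(m \right)} = \left(m^{2} + 36 m\right) + 20 = 20 + m^{2} + 36 m$)
$u{\left(-2 \right)} Q{\left(-4 \right)} = \left(20 + \left(-2\right)^{2} + 36 \left(-2\right)\right) 2 \left(-4\right) = \left(20 + 4 - 72\right) \left(-8\right) = \left(-48\right) \left(-8\right) = 384$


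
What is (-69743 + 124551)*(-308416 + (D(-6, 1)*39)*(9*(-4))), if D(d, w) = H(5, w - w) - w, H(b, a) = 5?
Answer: -17211465856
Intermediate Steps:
D(d, w) = 5 - w
(-69743 + 124551)*(-308416 + (D(-6, 1)*39)*(9*(-4))) = (-69743 + 124551)*(-308416 + ((5 - 1*1)*39)*(9*(-4))) = 54808*(-308416 + ((5 - 1)*39)*(-36)) = 54808*(-308416 + (4*39)*(-36)) = 54808*(-308416 + 156*(-36)) = 54808*(-308416 - 5616) = 54808*(-314032) = -17211465856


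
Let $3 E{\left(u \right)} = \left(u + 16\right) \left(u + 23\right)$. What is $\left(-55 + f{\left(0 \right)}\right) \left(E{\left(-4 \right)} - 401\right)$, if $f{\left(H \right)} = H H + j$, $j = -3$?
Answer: $18850$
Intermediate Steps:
$f{\left(H \right)} = -3 + H^{2}$ ($f{\left(H \right)} = H H - 3 = H^{2} - 3 = -3 + H^{2}$)
$E{\left(u \right)} = \frac{\left(16 + u\right) \left(23 + u\right)}{3}$ ($E{\left(u \right)} = \frac{\left(u + 16\right) \left(u + 23\right)}{3} = \frac{\left(16 + u\right) \left(23 + u\right)}{3}$)
$\left(-55 + f{\left(0 \right)}\right) \left(E{\left(-4 \right)} - 401\right) = \left(-55 - \left(3 - 0^{2}\right)\right) \left(\left(\frac{368}{3} + 13 \left(-4\right) + \frac{\left(-4\right)^{2}}{3}\right) - 401\right) = \left(-55 + \left(-3 + 0\right)\right) \left(\left(\frac{368}{3} - 52 + \frac{1}{3} \cdot 16\right) - 401\right) = \left(-55 - 3\right) \left(\left(\frac{368}{3} - 52 + \frac{16}{3}\right) - 401\right) = - 58 \left(76 - 401\right) = \left(-58\right) \left(-325\right) = 18850$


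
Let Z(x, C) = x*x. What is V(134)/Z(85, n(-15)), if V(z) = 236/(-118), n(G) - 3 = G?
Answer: -2/7225 ≈ -0.00027682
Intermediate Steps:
n(G) = 3 + G
V(z) = -2 (V(z) = 236*(-1/118) = -2)
Z(x, C) = x**2
V(134)/Z(85, n(-15)) = -2/(85**2) = -2/7225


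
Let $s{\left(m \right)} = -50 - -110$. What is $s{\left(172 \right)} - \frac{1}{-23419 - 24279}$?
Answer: $\frac{2861881}{47698} \approx 60.0$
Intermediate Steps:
$s{\left(m \right)} = 60$ ($s{\left(m \right)} = -50 + 110 = 60$)
$s{\left(172 \right)} - \frac{1}{-23419 - 24279} = 60 - \frac{1}{-23419 - 24279} = 60 - \frac{1}{-47698} = 60 - - \frac{1}{47698} = 60 + \frac{1}{47698} = \frac{2861881}{47698}$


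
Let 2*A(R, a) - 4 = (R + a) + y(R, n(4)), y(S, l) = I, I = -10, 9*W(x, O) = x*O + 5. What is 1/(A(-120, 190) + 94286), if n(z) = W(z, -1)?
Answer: 1/94318 ≈ 1.0602e-5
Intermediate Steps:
W(x, O) = 5/9 + O*x/9 (W(x, O) = (x*O + 5)/9 = (O*x + 5)/9 = (5 + O*x)/9 = 5/9 + O*x/9)
n(z) = 5/9 - z/9 (n(z) = 5/9 + (⅑)*(-1)*z = 5/9 - z/9)
y(S, l) = -10
A(R, a) = -3 + R/2 + a/2 (A(R, a) = 2 + ((R + a) - 10)/2 = 2 + (-10 + R + a)/2 = 2 + (-5 + R/2 + a/2) = -3 + R/2 + a/2)
1/(A(-120, 190) + 94286) = 1/((-3 + (½)*(-120) + (½)*190) + 94286) = 1/((-3 - 60 + 95) + 94286) = 1/(32 + 94286) = 1/94318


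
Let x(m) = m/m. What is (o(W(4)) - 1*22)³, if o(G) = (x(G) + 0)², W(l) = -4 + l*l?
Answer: -9261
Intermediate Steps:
W(l) = -4 + l²
x(m) = 1
o(G) = 1 (o(G) = (1 + 0)² = 1² = 1)
(o(W(4)) - 1*22)³ = (1 - 1*22)³ = (1 - 22)³ = (-21)³ = -9261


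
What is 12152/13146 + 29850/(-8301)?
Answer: -6941294/2598213 ≈ -2.6716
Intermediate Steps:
12152/13146 + 29850/(-8301) = 12152*(1/13146) + 29850*(-1/8301) = 868/939 - 9950/2767 = -6941294/2598213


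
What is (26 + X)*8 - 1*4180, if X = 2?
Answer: -3956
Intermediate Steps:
(26 + X)*8 - 1*4180 = (26 + 2)*8 - 1*4180 = 28*8 - 4180 = 224 - 4180 = -3956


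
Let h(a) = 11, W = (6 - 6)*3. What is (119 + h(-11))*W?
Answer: 0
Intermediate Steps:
W = 0 (W = 0*3 = 0)
(119 + h(-11))*W = (119 + 11)*0 = 130*0 = 0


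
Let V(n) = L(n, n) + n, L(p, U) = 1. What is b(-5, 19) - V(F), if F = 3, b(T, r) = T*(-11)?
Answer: 51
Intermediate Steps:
b(T, r) = -11*T
V(n) = 1 + n
b(-5, 19) - V(F) = -11*(-5) - (1 + 3) = 55 - 1*4 = 55 - 4 = 51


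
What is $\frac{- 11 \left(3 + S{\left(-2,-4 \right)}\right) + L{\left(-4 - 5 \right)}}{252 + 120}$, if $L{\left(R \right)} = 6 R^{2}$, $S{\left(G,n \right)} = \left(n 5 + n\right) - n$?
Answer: $\frac{673}{372} \approx 1.8091$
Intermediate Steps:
$S{\left(G,n \right)} = 5 n$ ($S{\left(G,n \right)} = \left(5 n + n\right) - n = 6 n - n = 5 n$)
$\frac{- 11 \left(3 + S{\left(-2,-4 \right)}\right) + L{\left(-4 - 5 \right)}}{252 + 120} = \frac{- 11 \left(3 + 5 \left(-4\right)\right) + 6 \left(-4 - 5\right)^{2}}{252 + 120} = \frac{- 11 \left(3 - 20\right) + 6 \left(-9\right)^{2}}{372} = \left(\left(-11\right) \left(-17\right) + 6 \cdot 81\right) \frac{1}{372} = \left(187 + 486\right) \frac{1}{372} = 673 \cdot \frac{1}{372} = \frac{673}{372}$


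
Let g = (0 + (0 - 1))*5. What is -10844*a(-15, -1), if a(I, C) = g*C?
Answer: -54220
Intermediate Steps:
g = -5 (g = (0 - 1)*5 = -1*5 = -5)
a(I, C) = -5*C
-10844*a(-15, -1) = -(-54220)*(-1) = -10844*5 = -54220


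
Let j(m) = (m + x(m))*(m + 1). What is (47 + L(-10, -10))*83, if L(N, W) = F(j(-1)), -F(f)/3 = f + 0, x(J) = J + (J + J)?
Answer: 3901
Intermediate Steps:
x(J) = 3*J (x(J) = J + 2*J = 3*J)
j(m) = 4*m*(1 + m) (j(m) = (m + 3*m)*(m + 1) = (4*m)*(1 + m) = 4*m*(1 + m))
F(f) = -3*f (F(f) = -3*(f + 0) = -3*f)
L(N, W) = 0 (L(N, W) = -12*(-1)*(1 - 1) = -12*(-1)*0 = -3*0 = 0)
(47 + L(-10, -10))*83 = (47 + 0)*83 = 47*83 = 3901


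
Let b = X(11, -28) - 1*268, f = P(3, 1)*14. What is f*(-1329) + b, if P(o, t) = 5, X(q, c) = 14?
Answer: -93284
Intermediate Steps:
f = 70 (f = 5*14 = 70)
b = -254 (b = 14 - 1*268 = 14 - 268 = -254)
f*(-1329) + b = 70*(-1329) - 254 = -93030 - 254 = -93284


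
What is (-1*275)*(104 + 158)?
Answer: -72050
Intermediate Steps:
(-1*275)*(104 + 158) = -275*262 = -72050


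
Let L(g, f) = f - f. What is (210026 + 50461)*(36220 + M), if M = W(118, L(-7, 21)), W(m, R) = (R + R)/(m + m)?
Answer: 9434839140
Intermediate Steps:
L(g, f) = 0
W(m, R) = R/m (W(m, R) = (2*R)/((2*m)) = (2*R)*(1/(2*m)) = R/m)
M = 0 (M = 0/118 = 0*(1/118) = 0)
(210026 + 50461)*(36220 + M) = (210026 + 50461)*(36220 + 0) = 260487*36220 = 9434839140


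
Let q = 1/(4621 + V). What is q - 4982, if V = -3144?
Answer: -7358413/1477 ≈ -4982.0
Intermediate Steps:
q = 1/1477 (q = 1/(4621 - 3144) = 1/1477 ≈ 0.00067705)
q - 4982 = 1/1477 - 4982 = -7358413/1477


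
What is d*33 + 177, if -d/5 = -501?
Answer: 82842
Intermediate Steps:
d = 2505 (d = -5*(-501) = 2505)
d*33 + 177 = 2505*33 + 177 = 82665 + 177 = 82842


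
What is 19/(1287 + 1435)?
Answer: 19/2722 ≈ 0.0069802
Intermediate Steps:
19/(1287 + 1435) = 19/2722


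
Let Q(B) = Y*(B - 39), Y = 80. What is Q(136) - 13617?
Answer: -5857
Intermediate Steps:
Q(B) = -3120 + 80*B (Q(B) = 80*(B - 39) = 80*(-39 + B) = -3120 + 80*B)
Q(136) - 13617 = (-3120 + 80*136) - 13617 = (-3120 + 10880) - 13617 = 7760 - 13617 = -5857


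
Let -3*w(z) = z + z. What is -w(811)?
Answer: 1622/3 ≈ 540.67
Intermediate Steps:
w(z) = -2*z/3 (w(z) = -(z + z)/3 = -2*z/3)
-w(811) = -(-2)*811/3 = -1*(-1622/3) = 1622/3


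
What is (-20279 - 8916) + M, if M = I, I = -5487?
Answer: -34682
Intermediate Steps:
M = -5487
(-20279 - 8916) + M = (-20279 - 8916) - 5487 = -29195 - 5487 = -34682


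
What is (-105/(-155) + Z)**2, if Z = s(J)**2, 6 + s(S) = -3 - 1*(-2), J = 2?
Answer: 2371600/961 ≈ 2467.8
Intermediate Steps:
s(S) = -7 (s(S) = -6 + (-3 - 1*(-2)) = -6 + (-3 + 2) = -6 - 1 = -7)
Z = 49 (Z = (-7)**2 = 49)
(-105/(-155) + Z)**2 = (-105/(-155) + 49)**2 = (-105*(-1/155) + 49)**2 = (21/31 + 49)**2 = (1540/31)**2 = 2371600/961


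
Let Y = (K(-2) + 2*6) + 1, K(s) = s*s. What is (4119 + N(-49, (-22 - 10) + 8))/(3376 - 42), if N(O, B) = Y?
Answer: 2068/1667 ≈ 1.2406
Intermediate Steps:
K(s) = s²
Y = 17 (Y = ((-2)² + 2*6) + 1 = (4 + 12) + 1 = 16 + 1 = 17)
N(O, B) = 17
(4119 + N(-49, (-22 - 10) + 8))/(3376 - 42) = (4119 + 17)/(3376 - 42) = 4136/3334 = 4136*(1/3334) = 2068/1667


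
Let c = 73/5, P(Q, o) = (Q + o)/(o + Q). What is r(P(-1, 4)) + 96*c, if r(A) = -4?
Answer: 6988/5 ≈ 1397.6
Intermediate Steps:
P(Q, o) = 1 (P(Q, o) = (Q + o)/(Q + o) = 1)
c = 73/5 (c = 73*(1/5) = 73/5 ≈ 14.600)
r(P(-1, 4)) + 96*c = -4 + 96*(73/5) = -4 + 7008/5 = 6988/5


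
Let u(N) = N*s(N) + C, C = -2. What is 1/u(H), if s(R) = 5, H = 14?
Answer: 1/68 ≈ 0.014706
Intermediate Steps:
u(N) = -2 + 5*N (u(N) = N*5 - 2 = 5*N - 2 = -2 + 5*N)
1/u(H) = 1/(-2 + 5*14) = 1/(-2 + 70) = 1/68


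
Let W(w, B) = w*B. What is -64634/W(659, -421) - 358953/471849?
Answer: -3290003481/6233776891 ≈ -0.52777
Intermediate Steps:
W(w, B) = B*w
-64634/W(659, -421) - 358953/471849 = -64634/((-421*659)) - 358953/471849 = -64634/(-277439) - 358953*1/471849 = -64634*(-1/277439) - 17093/22469 = 64634/277439 - 17093/22469 = -3290003481/6233776891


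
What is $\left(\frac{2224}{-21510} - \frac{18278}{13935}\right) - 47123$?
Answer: $- \frac{470838644959}{9991395} \approx -47124.0$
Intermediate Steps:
$\left(\frac{2224}{-21510} - \frac{18278}{13935}\right) - 47123 = \left(2224 \left(- \frac{1}{21510}\right) - \frac{18278}{13935}\right) - 47123 = \left(- \frac{1112}{10755} - \frac{18278}{13935}\right) - 47123 = - \frac{14138374}{9991395} - 47123 = - \frac{470838644959}{9991395}$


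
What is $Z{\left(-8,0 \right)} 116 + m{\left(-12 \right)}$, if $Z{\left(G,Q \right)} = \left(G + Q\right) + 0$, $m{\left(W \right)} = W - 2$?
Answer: $-942$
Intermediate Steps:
$m{\left(W \right)} = -2 + W$
$Z{\left(G,Q \right)} = G + Q$
$Z{\left(-8,0 \right)} 116 + m{\left(-12 \right)} = \left(-8 + 0\right) 116 - 14 = \left(-8\right) 116 - 14 = -928 - 14 = -942$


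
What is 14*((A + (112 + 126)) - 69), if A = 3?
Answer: 2408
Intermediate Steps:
14*((A + (112 + 126)) - 69) = 14*((3 + (112 + 126)) - 69) = 14*((3 + 238) - 69) = 14*(241 - 69) = 14*172 = 2408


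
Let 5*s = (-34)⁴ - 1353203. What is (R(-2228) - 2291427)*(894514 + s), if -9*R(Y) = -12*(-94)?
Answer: -30631429818871/15 ≈ -2.0421e+12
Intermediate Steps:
R(Y) = -376/3 (R(Y) = -(-4)*(-94)/3 = -⅑*1128 = -376/3)
s = -16867/5 (s = ((-34)⁴ - 1353203)/5 = (1336336 - 1353203)/5 = (⅕)*(-16867) = -16867/5 ≈ -3373.4)
(R(-2228) - 2291427)*(894514 + s) = (-376/3 - 2291427)*(894514 - 16867/5) = -6874657/3*4455703/5 = -30631429818871/15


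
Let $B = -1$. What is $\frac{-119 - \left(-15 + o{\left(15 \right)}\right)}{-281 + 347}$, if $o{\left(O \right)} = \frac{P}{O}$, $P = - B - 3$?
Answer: $- \frac{779}{495} \approx -1.5737$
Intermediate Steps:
$P = -2$ ($P = \left(-1\right) \left(-1\right) - 3 = 1 - 3 = -2$)
$o{\left(O \right)} = - \frac{2}{O}$
$\frac{-119 - \left(-15 + o{\left(15 \right)}\right)}{-281 + 347} = \frac{-119 + \left(15 - - \frac{2}{15}\right)}{-281 + 347} = \frac{-119 + \left(15 - \left(-2\right) \frac{1}{15}\right)}{66} = \left(-119 + \left(15 - - \frac{2}{15}\right)\right) \frac{1}{66} = \left(-119 + \left(15 + \frac{2}{15}\right)\right) \frac{1}{66} = \left(-119 + \frac{227}{15}\right) \frac{1}{66} = \left(- \frac{1558}{15}\right) \frac{1}{66} = - \frac{779}{495}$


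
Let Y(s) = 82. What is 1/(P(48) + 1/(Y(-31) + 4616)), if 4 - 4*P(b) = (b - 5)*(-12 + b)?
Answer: -4698/1813427 ≈ -0.0025907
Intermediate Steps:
P(b) = 1 - (-12 + b)*(-5 + b)/4 (P(b) = 1 - (b - 5)*(-12 + b)/4 = 1 - (-5 + b)*(-12 + b)/4 = 1 - (-12 + b)*(-5 + b)/4)
1/(P(48) + 1/(Y(-31) + 4616)) = 1/((-14 - ¼*48² + (17/4)*48) + 1/(82 + 4616)) = 1/((-14 - ¼*2304 + 204) + 1/4698) = 1/((-14 - 576 + 204) + 1/4698) = 1/(-386 + 1/4698) = 1/(-1813427/4698) = -4698/1813427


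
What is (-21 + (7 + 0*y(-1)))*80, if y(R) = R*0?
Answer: -1120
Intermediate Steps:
y(R) = 0
(-21 + (7 + 0*y(-1)))*80 = (-21 + (7 + 0*0))*80 = (-21 + (7 + 0))*80 = (-21 + 7)*80 = -14*80 = -1120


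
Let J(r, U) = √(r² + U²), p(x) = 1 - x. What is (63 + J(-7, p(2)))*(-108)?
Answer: -6804 - 540*√2 ≈ -7567.7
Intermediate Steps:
J(r, U) = √(U² + r²)
(63 + J(-7, p(2)))*(-108) = (63 + √((1 - 1*2)² + (-7)²))*(-108) = (63 + √((1 - 2)² + 49))*(-108) = (63 + √((-1)² + 49))*(-108) = (63 + √(1 + 49))*(-108) = (63 + √50)*(-108) = (63 + 5*√2)*(-108) = -6804 - 540*√2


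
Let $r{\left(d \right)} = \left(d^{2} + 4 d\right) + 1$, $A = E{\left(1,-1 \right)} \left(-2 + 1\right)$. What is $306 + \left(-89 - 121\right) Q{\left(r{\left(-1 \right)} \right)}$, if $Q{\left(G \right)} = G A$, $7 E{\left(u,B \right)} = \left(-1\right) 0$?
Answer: $306$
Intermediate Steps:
$E{\left(u,B \right)} = 0$ ($E{\left(u,B \right)} = \frac{\left(-1\right) 0}{7} = \frac{1}{7} \cdot 0 = 0$)
$A = 0$ ($A = 0 \left(-2 + 1\right) = 0 \left(-1\right) = 0$)
$r{\left(d \right)} = 1 + d^{2} + 4 d$
$Q{\left(G \right)} = 0$ ($Q{\left(G \right)} = G 0 = 0$)
$306 + \left(-89 - 121\right) Q{\left(r{\left(-1 \right)} \right)} = 306 + \left(-89 - 121\right) 0 = 306 - 0 = 306 + 0 = 306$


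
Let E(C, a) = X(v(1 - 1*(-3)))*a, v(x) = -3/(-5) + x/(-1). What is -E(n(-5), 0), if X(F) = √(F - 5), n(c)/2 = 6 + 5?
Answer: 0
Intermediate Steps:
n(c) = 22 (n(c) = 2*(6 + 5) = 2*11 = 22)
v(x) = ⅗ - x (v(x) = -3*(-⅕) + x*(-1) = ⅗ - x)
X(F) = √(-5 + F)
E(C, a) = I*a*√210/5 (E(C, a) = √(-5 + (⅗ - (1 - 1*(-3))))*a = √(-5 + (⅗ - (1 + 3)))*a = √(-5 + (⅗ - 1*4))*a = √(-5 + (⅗ - 4))*a = √(-5 - 17/5)*a = √(-42/5)*a = (I*√210/5)*a = I*a*√210/5)
-E(n(-5), 0) = -I*0*√210/5 = -1*0 = 0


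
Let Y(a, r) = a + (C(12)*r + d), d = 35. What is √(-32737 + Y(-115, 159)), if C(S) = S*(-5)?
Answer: I*√42357 ≈ 205.81*I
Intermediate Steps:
C(S) = -5*S
Y(a, r) = 35 + a - 60*r (Y(a, r) = a + ((-5*12)*r + 35) = a + (-60*r + 35) = a + (35 - 60*r) = 35 + a - 60*r)
√(-32737 + Y(-115, 159)) = √(-32737 + (35 - 115 - 60*159)) = √(-32737 + (35 - 115 - 9540)) = √(-32737 - 9620) = √(-42357) = I*√42357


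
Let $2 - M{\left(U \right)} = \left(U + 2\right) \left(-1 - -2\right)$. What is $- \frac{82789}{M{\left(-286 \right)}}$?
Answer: $- \frac{82789}{286} \approx -289.47$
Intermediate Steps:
$M{\left(U \right)} = - U$ ($M{\left(U \right)} = 2 - \left(U + 2\right) \left(-1 - -2\right) = 2 - \left(2 + U\right) \left(-1 + 2\right) = 2 - \left(2 + U\right) 1 = 2 - \left(2 + U\right) = - U$)
$- \frac{82789}{M{\left(-286 \right)}} = - \frac{82789}{\left(-1\right) \left(-286\right)} = - \frac{82789}{286}$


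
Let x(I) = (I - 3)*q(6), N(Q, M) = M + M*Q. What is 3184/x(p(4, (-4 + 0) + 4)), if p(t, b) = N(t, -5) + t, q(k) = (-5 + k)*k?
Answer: -199/9 ≈ -22.111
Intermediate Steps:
q(k) = k*(-5 + k)
p(t, b) = -5 - 4*t (p(t, b) = -5*(1 + t) + t = (-5 - 5*t) + t = -5 - 4*t)
x(I) = -18 + 6*I (x(I) = (I - 3)*(6*(-5 + 6)) = (-3 + I)*(6*1) = (-3 + I)*6 = -18 + 6*I)
3184/x(p(4, (-4 + 0) + 4)) = 3184/(-18 + 6*(-5 - 4*4)) = 3184/(-18 + 6*(-5 - 16)) = 3184/(-18 + 6*(-21)) = 3184/(-18 - 126) = 3184/(-144) = 3184*(-1/144) = -199/9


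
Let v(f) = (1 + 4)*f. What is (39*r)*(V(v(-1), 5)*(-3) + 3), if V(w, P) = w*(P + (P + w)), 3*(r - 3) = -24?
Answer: -15210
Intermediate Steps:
r = -5 (r = 3 + (⅓)*(-24) = 3 - 8 = -5)
v(f) = 5*f
V(w, P) = w*(w + 2*P)
(39*r)*(V(v(-1), 5)*(-3) + 3) = (39*(-5))*(((5*(-1))*(5*(-1) + 2*5))*(-3) + 3) = -195*(-5*(-5 + 10)*(-3) + 3) = -195*(-5*5*(-3) + 3) = -195*(-25*(-3) + 3) = -195*(75 + 3) = -195*78 = -15210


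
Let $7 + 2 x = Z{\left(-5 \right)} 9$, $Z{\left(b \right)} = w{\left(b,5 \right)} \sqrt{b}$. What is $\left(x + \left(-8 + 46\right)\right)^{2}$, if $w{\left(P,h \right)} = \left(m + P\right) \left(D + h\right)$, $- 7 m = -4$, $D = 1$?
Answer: $- \frac{13778091}{196} - \frac{57753 i \sqrt{5}}{7} \approx -70296.0 - 18449.0 i$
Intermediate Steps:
$m = \frac{4}{7}$ ($m = \left(- \frac{1}{7}\right) \left(-4\right) = \frac{4}{7} \approx 0.57143$)
$w{\left(P,h \right)} = \left(1 + h\right) \left(\frac{4}{7} + P\right)$ ($w{\left(P,h \right)} = \left(\frac{4}{7} + P\right) \left(1 + h\right) = \left(1 + h\right) \left(\frac{4}{7} + P\right)$)
$Z{\left(b \right)} = \sqrt{b} \left(\frac{24}{7} + 6 b\right)$ ($Z{\left(b \right)} = \left(\frac{4}{7} + b + \frac{4}{7} \cdot 5 + b 5\right) \sqrt{b} = \left(\frac{4}{7} + b + \frac{20}{7} + 5 b\right) \sqrt{b} = \left(\frac{24}{7} + 6 b\right) \sqrt{b} = \sqrt{b} \left(\frac{24}{7} + 6 b\right)$)
$x = - \frac{7}{2} - \frac{837 i \sqrt{5}}{7}$ ($x = - \frac{7}{2} + \frac{\sqrt{-5} \left(\frac{24}{7} + 6 \left(-5\right)\right) 9}{2} = - \frac{7}{2} + \frac{i \sqrt{5} \left(\frac{24}{7} - 30\right) 9}{2} = - \frac{7}{2} + \frac{i \sqrt{5} \left(- \frac{186}{7}\right) 9}{2} = - \frac{7}{2} + \frac{- \frac{186 i \sqrt{5}}{7} \cdot 9}{2} = - \frac{7}{2} + \frac{\left(- \frac{1674}{7}\right) i \sqrt{5}}{2} = - \frac{7}{2} - \frac{837 i \sqrt{5}}{7} \approx -3.5 - 267.37 i$)
$\left(x + \left(-8 + 46\right)\right)^{2} = \left(\left(- \frac{7}{2} - \frac{837 i \sqrt{5}}{7}\right) + \left(-8 + 46\right)\right)^{2} = \left(\left(- \frac{7}{2} - \frac{837 i \sqrt{5}}{7}\right) + 38\right)^{2} = \left(\frac{69}{2} - \frac{837 i \sqrt{5}}{7}\right)^{2}$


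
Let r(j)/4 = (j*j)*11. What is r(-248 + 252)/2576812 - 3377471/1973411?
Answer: -2175429630277/1271277286433 ≈ -1.7112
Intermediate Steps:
r(j) = 44*j² (r(j) = 4*((j*j)*11) = 4*(j²*11) = 4*(11*j²) = 44*j²)
r(-248 + 252)/2576812 - 3377471/1973411 = (44*(-248 + 252)²)/2576812 - 3377471/1973411 = (44*4²)*(1/2576812) - 3377471*1/1973411 = (44*16)*(1/2576812) - 3377471/1973411 = 704*(1/2576812) - 3377471/1973411 = 176/644203 - 3377471/1973411 = -2175429630277/1271277286433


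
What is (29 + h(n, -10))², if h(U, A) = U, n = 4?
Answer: 1089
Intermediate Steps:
(29 + h(n, -10))² = (29 + 4)² = 33² = 1089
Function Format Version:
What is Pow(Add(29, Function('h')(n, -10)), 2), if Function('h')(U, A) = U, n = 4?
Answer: 1089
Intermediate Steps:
Pow(Add(29, Function('h')(n, -10)), 2) = Pow(Add(29, 4), 2) = Pow(33, 2) = 1089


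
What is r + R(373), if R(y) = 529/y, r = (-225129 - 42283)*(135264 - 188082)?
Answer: 5268314297497/373 ≈ 1.4124e+10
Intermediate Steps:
r = 14124167016 (r = -267412*(-52818) = 14124167016)
r + R(373) = 14124167016 + 529/373 = 5268314297497/373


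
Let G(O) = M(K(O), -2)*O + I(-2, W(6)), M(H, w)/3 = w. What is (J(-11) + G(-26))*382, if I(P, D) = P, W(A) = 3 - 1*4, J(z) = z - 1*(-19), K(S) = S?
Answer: 61884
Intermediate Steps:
J(z) = 19 + z (J(z) = z + 19 = 19 + z)
M(H, w) = 3*w
W(A) = -1 (W(A) = 3 - 4 = -1)
G(O) = -2 - 6*O (G(O) = (3*(-2))*O - 2 = -6*O - 2 = -2 - 6*O)
(J(-11) + G(-26))*382 = ((19 - 11) + (-2 - 6*(-26)))*382 = (8 + (-2 + 156))*382 = (8 + 154)*382 = 162*382 = 61884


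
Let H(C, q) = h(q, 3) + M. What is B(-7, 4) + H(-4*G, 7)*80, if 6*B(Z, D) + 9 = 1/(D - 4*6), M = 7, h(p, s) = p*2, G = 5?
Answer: 201419/120 ≈ 1678.5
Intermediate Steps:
h(p, s) = 2*p
B(Z, D) = -3/2 + 1/(6*(-24 + D)) (B(Z, D) = -3/2 + 1/(6*(D - 4*6)) = -3/2 + 1/(6*(D - 24)) = -3/2 + 1/(6*(-24 + D)))
H(C, q) = 7 + 2*q (H(C, q) = 2*q + 7 = 7 + 2*q)
B(-7, 4) + H(-4*G, 7)*80 = (217 - 9*4)/(6*(-24 + 4)) + (7 + 2*7)*80 = (⅙)*(217 - 36)/(-20) + (7 + 14)*80 = (⅙)*(-1/20)*181 + 21*80 = -181/120 + 1680 = 201419/120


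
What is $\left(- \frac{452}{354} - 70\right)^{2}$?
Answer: $\frac{159163456}{31329} \approx 5080.4$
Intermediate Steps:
$\left(- \frac{452}{354} - 70\right)^{2} = \left(\left(-452\right) \frac{1}{354} - 70\right)^{2} = \left(- \frac{226}{177} - 70\right)^{2} = \left(- \frac{12616}{177}\right)^{2} = \frac{159163456}{31329}$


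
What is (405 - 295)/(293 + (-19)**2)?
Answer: 55/327 ≈ 0.16820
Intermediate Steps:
(405 - 295)/(293 + (-19)**2) = 110/(293 + 361) = 110/654 = 110*(1/654) = 55/327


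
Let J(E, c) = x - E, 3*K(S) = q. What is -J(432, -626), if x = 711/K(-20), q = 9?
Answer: 195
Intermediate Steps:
K(S) = 3 (K(S) = (⅓)*9 = 3)
x = 237 (x = 711/3 = 711*(⅓) = 237)
J(E, c) = 237 - E
-J(432, -626) = -(237 - 1*432) = -(237 - 432) = -1*(-195) = 195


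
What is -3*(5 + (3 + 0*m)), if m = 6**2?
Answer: -24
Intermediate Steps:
m = 36
-3*(5 + (3 + 0*m)) = -3*(5 + (3 + 0*36)) = -3*(5 + (3 + 0)) = -3*(5 + 3) = -3*8 = -24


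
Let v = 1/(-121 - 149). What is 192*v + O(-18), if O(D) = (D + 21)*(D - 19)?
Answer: -5027/45 ≈ -111.71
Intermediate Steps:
O(D) = (-19 + D)*(21 + D) (O(D) = (21 + D)*(-19 + D) = (-19 + D)*(21 + D))
v = -1/270 (v = 1/(-270) = -1/270 ≈ -0.0037037)
192*v + O(-18) = 192*(-1/270) + (-399 + (-18)² + 2*(-18)) = -32/45 + (-399 + 324 - 36) = -32/45 - 111 = -5027/45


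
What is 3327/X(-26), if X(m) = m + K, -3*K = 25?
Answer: -9981/103 ≈ -96.903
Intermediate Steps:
K = -25/3 (K = -1/3*25 = -25/3 ≈ -8.3333)
X(m) = -25/3 + m (X(m) = m - 25/3 = -25/3 + m)
3327/X(-26) = 3327/(-25/3 - 26) = 3327/(-103/3) = 3327*(-3/103) = -9981/103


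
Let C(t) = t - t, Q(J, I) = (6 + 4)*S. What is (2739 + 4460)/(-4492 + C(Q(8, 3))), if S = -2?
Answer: -7199/4492 ≈ -1.6026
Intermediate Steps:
Q(J, I) = -20 (Q(J, I) = (6 + 4)*(-2) = 10*(-2) = -20)
C(t) = 0
(2739 + 4460)/(-4492 + C(Q(8, 3))) = (2739 + 4460)/(-4492 + 0) = 7199/(-4492) = 7199*(-1/4492) = -7199/4492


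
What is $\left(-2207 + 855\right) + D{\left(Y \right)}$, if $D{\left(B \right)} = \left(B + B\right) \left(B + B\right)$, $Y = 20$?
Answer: $248$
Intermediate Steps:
$D{\left(B \right)} = 4 B^{2}$ ($D{\left(B \right)} = 2 B 2 B = 4 B^{2}$)
$\left(-2207 + 855\right) + D{\left(Y \right)} = \left(-2207 + 855\right) + 4 \cdot 20^{2} = -1352 + 4 \cdot 400 = -1352 + 1600 = 248$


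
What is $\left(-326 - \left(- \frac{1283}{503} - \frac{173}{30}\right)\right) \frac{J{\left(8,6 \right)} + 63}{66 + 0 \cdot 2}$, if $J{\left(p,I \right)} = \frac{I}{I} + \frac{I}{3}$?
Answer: $- \frac{4793831}{15090} \approx -317.68$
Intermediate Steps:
$J{\left(p,I \right)} = 1 + \frac{I}{3}$ ($J{\left(p,I \right)} = 1 + I \frac{1}{3} = 1 + \frac{I}{3}$)
$\left(-326 - \left(- \frac{1283}{503} - \frac{173}{30}\right)\right) \frac{J{\left(8,6 \right)} + 63}{66 + 0 \cdot 2} = \left(-326 - \left(- \frac{1283}{503} - \frac{173}{30}\right)\right) \frac{\left(1 + \frac{1}{3} \cdot 6\right) + 63}{66 + 0 \cdot 2} = \left(-326 - - \frac{125509}{15090}\right) \frac{\left(1 + 2\right) + 63}{66 + 0} = \left(-326 + \left(\frac{173}{30} + \frac{1283}{503}\right)\right) \frac{3 + 63}{66} = \left(-326 + \frac{125509}{15090}\right) 66 \cdot \frac{1}{66} = \left(- \frac{4793831}{15090}\right) 1 = - \frac{4793831}{15090}$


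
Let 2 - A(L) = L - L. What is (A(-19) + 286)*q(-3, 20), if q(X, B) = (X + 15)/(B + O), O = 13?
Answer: 1152/11 ≈ 104.73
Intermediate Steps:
A(L) = 2 (A(L) = 2 - (L - L) = 2 - 1*0 = 2 + 0 = 2)
q(X, B) = (15 + X)/(13 + B) (q(X, B) = (X + 15)/(B + 13) = (15 + X)/(13 + B))
(A(-19) + 286)*q(-3, 20) = (2 + 286)*((15 - 3)/(13 + 20)) = 288*(12/33) = 288*((1/33)*12) = 288*(4/11) = 1152/11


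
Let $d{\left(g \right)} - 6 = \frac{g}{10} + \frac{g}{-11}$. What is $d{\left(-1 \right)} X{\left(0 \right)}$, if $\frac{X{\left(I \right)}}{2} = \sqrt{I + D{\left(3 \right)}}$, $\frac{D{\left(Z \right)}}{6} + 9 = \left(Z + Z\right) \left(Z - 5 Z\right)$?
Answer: $\frac{5931 i \sqrt{6}}{55} \approx 264.14 i$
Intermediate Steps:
$D{\left(Z \right)} = -54 - 48 Z^{2}$ ($D{\left(Z \right)} = -54 + 6 \left(Z + Z\right) \left(Z - 5 Z\right) = -54 + 6 \cdot 2 Z \left(- 4 Z\right) = -54 + 6 \left(- 8 Z^{2}\right) = -54 - 48 Z^{2}$)
$X{\left(I \right)} = 2 \sqrt{-486 + I}$ ($X{\left(I \right)} = 2 \sqrt{I - \left(54 + 48 \cdot 3^{2}\right)} = 2 \sqrt{I - 486} = 2 \sqrt{-486 + I}$)
$d{\left(g \right)} = 6 + \frac{g}{110}$ ($d{\left(g \right)} = 6 + \left(\frac{g}{10} + \frac{g}{-11}\right) = 6 + \left(g \frac{1}{10} + g \left(- \frac{1}{11}\right)\right) = 6 + \left(\frac{g}{10} - \frac{g}{11}\right) = 6 + \frac{g}{110}$)
$d{\left(-1 \right)} X{\left(0 \right)} = \left(6 + \frac{1}{110} \left(-1\right)\right) 2 \sqrt{-486 + 0} = \left(6 - \frac{1}{110}\right) 2 \sqrt{-486} = \frac{659 \cdot 2 \cdot 9 i \sqrt{6}}{110} = \frac{659 \cdot 18 i \sqrt{6}}{110} = \frac{5931 i \sqrt{6}}{55}$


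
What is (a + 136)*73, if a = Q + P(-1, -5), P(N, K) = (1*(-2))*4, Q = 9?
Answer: 10001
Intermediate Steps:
P(N, K) = -8 (P(N, K) = -2*4 = -8)
a = 1 (a = 9 - 8 = 1)
(a + 136)*73 = (1 + 136)*73 = 137*73 = 10001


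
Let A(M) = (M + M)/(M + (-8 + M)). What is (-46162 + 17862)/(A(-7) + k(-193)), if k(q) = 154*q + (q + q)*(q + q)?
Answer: -311300/1312021 ≈ -0.23727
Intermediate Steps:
k(q) = 4*q² + 154*q (k(q) = 154*q + (2*q)*(2*q) = 154*q + 4*q² = 4*q² + 154*q)
A(M) = 2*M/(-8 + 2*M) (A(M) = (2*M)/(-8 + 2*M) = 2*M/(-8 + 2*M))
(-46162 + 17862)/(A(-7) + k(-193)) = (-46162 + 17862)/(-7/(-4 - 7) + 2*(-193)*(77 + 2*(-193))) = -28300/(-7/(-11) + 2*(-193)*(77 - 386)) = -28300/(-7*(-1/11) + 2*(-193)*(-309)) = -28300/(7/11 + 119274) = -28300/1312021/11 = -28300*11/1312021 = -311300/1312021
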